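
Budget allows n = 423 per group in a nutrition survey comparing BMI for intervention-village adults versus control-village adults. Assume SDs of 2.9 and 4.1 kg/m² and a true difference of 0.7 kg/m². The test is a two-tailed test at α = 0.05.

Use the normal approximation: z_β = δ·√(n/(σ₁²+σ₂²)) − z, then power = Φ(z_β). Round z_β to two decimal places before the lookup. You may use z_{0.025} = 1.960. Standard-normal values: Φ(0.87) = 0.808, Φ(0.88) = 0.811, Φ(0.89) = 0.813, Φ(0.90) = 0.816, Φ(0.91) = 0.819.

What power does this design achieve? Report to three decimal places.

Power ≈ 0.819

z_β = δ·√(n/(σ₁²+σ₂²)) − z_{α/2}
    = 0.7 · √(423/25.22) − 1.960
    = 0.7 · 4.09541 − 1.960
    = 2.8668 − 1.960 = 0.9068 → 0.91
Power = Φ(0.91) = 0.819.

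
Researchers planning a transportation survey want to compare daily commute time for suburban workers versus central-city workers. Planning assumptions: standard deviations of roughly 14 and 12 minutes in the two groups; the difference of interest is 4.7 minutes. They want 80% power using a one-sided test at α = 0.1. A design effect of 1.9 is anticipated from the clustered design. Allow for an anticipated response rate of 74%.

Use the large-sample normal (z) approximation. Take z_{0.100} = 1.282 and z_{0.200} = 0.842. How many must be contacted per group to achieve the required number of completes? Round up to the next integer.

n = 179 per group

n = (z_α + z_β)² · (σ₁² + σ₂²) / δ²
  = (1.282 + 0.842)² · (14² + 12² = 340) / 4.7²
  = 4.5114 · 340 / 22.09
  = 69.44
Design effect: 1.9 × 69.44 = 131.93.
Adjust for 74% response: 131.93 / 0.74 = 178.28.
Round up → n = 179 per group.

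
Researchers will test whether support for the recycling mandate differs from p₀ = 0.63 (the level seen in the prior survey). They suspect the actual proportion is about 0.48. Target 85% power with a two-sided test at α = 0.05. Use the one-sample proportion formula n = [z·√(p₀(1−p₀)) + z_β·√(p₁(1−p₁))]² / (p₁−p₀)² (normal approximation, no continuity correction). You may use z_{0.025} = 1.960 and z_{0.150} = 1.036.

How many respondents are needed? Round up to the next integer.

n = 96

n = [z_{α/2}·√(p₀q₀) + z_β·√(p₁q₁)]² / (p₁ − p₀)²
  = [1.960·√(0.63·0.37) + 1.036·√(0.48·0.52)]² / (-0.15)²
  = [1.960·0.4828 + 1.036·0.4996]² / 0.0225
  = [1.4639]² / 0.0225
  = 95.24
Round up → n = 96.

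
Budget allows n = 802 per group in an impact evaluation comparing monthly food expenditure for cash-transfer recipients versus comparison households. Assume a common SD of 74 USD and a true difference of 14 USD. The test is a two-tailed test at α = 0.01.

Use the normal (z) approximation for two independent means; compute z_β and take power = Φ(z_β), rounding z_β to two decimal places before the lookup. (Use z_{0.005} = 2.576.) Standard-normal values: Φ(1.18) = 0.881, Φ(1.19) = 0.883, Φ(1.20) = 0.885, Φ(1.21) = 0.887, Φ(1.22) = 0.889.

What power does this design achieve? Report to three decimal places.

z_β = δ·√(n/(σ₁²+σ₂²)) − z_{α/2}
    = 14 · √(802/10952) − 2.576
    = 14 · 0.27061 − 2.576
    = 3.7885 − 2.576 = 1.2125 → 1.21
Power = Φ(1.21) = 0.887.

Power ≈ 0.887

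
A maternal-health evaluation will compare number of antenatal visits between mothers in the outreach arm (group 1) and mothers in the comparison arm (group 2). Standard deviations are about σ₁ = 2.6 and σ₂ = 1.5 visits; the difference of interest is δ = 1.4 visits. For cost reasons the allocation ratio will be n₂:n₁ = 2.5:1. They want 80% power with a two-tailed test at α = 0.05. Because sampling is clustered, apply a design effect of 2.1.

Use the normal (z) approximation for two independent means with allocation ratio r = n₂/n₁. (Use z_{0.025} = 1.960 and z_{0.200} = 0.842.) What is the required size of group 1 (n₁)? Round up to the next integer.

n₁ = (z_{α/2} + z_β)² · (σ₁² + σ₂²/r) / δ²
   = (1.960 + 0.842)² · (2.6² + 1.5²/2.5) / 1.4²
   = 7.8512 · (6.76 + 0.9) / 1.96
   = 7.8512 · 7.66 / 1.96
   = 30.68
Design effect: 2.1 × 30.68 = 64.44.
Round up → n₁ = 65; n₂ = r·n₁ = 2.5 × 65 = 163.

n₁ = 65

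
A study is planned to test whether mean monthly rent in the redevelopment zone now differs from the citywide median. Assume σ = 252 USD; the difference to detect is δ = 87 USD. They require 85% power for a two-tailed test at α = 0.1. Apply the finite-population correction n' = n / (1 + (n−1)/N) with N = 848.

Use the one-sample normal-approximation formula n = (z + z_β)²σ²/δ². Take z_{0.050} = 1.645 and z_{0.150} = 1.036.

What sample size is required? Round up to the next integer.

n = (z_{α/2} + z_β)² · σ² / δ²
  = (1.645 + 1.036)² · 252² / 87²
  = 7.1878 · 63504 / 7569
  = 60.31
Finite-population correction (N = 848): 60.31 / (1 + (60.31 − 1)/848) = 56.36.
Round up → n = 57.

n = 57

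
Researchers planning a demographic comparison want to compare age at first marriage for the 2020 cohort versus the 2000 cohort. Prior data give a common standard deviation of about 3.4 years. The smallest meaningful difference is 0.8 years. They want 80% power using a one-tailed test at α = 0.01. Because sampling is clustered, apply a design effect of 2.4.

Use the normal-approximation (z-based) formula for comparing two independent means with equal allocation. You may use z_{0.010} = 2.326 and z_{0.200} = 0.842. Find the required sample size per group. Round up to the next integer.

n = 871 per group

n = (z_α + z_β)² · (σ₁² + σ₂²) / δ²
  = (2.326 + 0.842)² · (2·3.4² = 23.12) / 0.8²
  = 10.0362 · 23.12 / 0.64
  = 362.56
Design effect: 2.4 × 362.56 = 870.14.
Round up → n = 871 per group.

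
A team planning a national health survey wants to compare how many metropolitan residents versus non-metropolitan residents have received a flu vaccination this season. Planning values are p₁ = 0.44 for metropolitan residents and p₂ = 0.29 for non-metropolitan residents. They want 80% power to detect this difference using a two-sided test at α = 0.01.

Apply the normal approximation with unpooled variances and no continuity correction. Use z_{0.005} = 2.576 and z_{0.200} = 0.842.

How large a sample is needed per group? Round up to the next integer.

n = (z_{α/2} + z_β)² · [p₁(1−p₁) + p₂(1−p₂)] / (p₁ − p₂)²
  = (2.576 + 0.842)² · (0.44·0.56 + 0.29·0.71) / (0.15)²
  = (3.418)² · (0.2464 + 0.2059) / 0.0225
  = 11.6827 · 0.4523 / 0.0225
  = 234.85
Round up → n = 235 per group.

n = 235 per group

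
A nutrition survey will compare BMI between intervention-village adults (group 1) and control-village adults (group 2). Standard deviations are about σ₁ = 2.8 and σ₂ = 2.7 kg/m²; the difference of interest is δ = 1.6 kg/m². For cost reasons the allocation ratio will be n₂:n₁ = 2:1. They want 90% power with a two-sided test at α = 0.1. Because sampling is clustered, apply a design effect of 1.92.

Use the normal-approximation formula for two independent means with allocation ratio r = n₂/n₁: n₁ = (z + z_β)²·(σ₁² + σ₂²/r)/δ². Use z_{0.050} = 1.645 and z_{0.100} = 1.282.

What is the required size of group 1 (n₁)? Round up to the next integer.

n₁ = (z_{α/2} + z_β)² · (σ₁² + σ₂²/r) / δ²
   = (1.645 + 1.282)² · (2.8² + 2.7²/2) / 1.6²
   = 8.5673 · (7.84 + 3.645) / 2.56
   = 8.5673 · 11.485 / 2.56
   = 38.44
Design effect: 1.92 × 38.44 = 73.80.
Round up → n₁ = 74; n₂ = r·n₁ = 2 × 74 = 148.

n₁ = 74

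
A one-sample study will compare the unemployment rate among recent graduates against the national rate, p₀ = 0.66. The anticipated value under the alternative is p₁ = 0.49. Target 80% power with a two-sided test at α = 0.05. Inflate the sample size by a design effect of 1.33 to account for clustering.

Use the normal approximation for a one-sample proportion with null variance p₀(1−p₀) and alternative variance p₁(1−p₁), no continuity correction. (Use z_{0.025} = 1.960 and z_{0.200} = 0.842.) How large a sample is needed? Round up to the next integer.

n = 84

n = [z_{α/2}·√(p₀q₀) + z_β·√(p₁q₁)]² / (p₁ − p₀)²
  = [1.960·√(0.66·0.34) + 0.842·√(0.49·0.51)]² / (-0.17)²
  = [1.960·0.4737 + 0.842·0.4999]² / 0.0289
  = [1.3494]² / 0.0289
  = 63.00
Design effect: 1.33 × 63.00 = 83.80.
Round up → n = 84.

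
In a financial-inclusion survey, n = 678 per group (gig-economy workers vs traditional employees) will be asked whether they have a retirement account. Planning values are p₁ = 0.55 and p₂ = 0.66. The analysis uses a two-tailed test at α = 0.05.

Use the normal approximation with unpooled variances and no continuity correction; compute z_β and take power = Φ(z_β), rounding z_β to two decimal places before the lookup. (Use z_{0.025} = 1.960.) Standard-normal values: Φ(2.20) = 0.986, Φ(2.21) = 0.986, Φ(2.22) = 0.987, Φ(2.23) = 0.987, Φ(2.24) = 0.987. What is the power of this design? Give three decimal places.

Power ≈ 0.986

z_β = |p₁−p₂|·√(n/[p₁q₁+p₂q₂]) − z_{α/2}
    = 0.11 · √(678/0.4719) − 1.960
    = 0.11 · 37.9044 − 1.960
    = 4.1695 − 1.960 = 2.2095 → 2.21
Power = Φ(2.21) = 0.986.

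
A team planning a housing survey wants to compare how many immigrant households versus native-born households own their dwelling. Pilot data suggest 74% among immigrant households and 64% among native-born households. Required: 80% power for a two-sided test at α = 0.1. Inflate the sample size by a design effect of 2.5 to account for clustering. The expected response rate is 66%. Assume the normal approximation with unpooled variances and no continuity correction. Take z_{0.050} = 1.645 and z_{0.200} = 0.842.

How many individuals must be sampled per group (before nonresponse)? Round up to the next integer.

n = 991 per group

n = (z_{α/2} + z_β)² · [p₁(1−p₁) + p₂(1−p₂)] / (p₁ − p₂)²
  = (1.645 + 0.842)² · (0.74·0.26 + 0.64·0.36) / (0.10)²
  = (2.487)² · (0.1924 + 0.2304) / 0.0100
  = 6.1852 · 0.4228 / 0.0100
  = 261.51
Design effect: 2.5 × 261.51 = 653.77.
Adjust for 66% response: 653.77 / 0.66 = 990.56.
Round up → n = 991 per group.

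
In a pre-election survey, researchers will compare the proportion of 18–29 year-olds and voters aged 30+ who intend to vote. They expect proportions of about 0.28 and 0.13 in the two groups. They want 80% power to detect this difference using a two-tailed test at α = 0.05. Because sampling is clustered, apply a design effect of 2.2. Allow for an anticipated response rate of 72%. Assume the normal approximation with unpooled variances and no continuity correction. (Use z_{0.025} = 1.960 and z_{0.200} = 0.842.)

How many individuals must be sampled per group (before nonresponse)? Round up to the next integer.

n = 336 per group

n = (z_{α/2} + z_β)² · [p₁(1−p₁) + p₂(1−p₂)] / (p₁ − p₂)²
  = (1.960 + 0.842)² · (0.28·0.72 + 0.13·0.87) / (0.15)²
  = (2.802)² · (0.2016 + 0.1131) / 0.0225
  = 7.8512 · 0.3147 / 0.0225
  = 109.81
Design effect: 2.2 × 109.81 = 241.59.
Adjust for 72% response: 241.59 / 0.72 = 335.54.
Round up → n = 336 per group.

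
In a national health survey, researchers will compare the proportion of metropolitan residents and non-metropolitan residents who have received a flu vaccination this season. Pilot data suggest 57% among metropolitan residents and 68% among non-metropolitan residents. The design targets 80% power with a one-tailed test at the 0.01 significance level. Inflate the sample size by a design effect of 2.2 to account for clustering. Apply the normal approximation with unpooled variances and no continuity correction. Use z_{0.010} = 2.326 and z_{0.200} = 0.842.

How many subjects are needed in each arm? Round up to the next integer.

n = (z_α + z_β)² · [p₁(1−p₁) + p₂(1−p₂)] / (p₁ − p₂)²
  = (2.326 + 0.842)² · (0.57·0.43 + 0.68·0.32) / (-0.11)²
  = (3.168)² · (0.2451 + 0.2176) / 0.0121
  = 10.0362 · 0.4627 / 0.0121
  = 383.78
Design effect: 2.2 × 383.78 = 844.32.
Round up → n = 845 per group.

n = 845 per group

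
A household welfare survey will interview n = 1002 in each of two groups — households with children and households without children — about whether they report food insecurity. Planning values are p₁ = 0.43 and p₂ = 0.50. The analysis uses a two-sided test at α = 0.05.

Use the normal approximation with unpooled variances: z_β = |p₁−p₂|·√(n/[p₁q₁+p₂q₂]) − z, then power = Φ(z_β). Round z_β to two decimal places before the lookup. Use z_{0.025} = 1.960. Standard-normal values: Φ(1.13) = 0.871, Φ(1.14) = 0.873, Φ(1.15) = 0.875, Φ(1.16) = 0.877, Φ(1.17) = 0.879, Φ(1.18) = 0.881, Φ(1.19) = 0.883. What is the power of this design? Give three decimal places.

Power ≈ 0.883

z_β = |p₁−p₂|·√(n/[p₁q₁+p₂q₂]) − z_{α/2}
    = 0.07 · √(1002/0.4951) − 1.960
    = 0.07 · 44.9870 − 1.960
    = 3.1491 − 1.960 = 1.1891 → 1.19
Power = Φ(1.19) = 0.883.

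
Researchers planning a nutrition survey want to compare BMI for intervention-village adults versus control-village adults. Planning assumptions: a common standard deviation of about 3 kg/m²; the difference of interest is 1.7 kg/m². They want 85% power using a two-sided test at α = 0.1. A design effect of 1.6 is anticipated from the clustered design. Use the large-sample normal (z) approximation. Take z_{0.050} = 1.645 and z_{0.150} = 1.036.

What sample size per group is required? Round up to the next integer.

n = 72 per group

n = (z_{α/2} + z_β)² · (σ₁² + σ₂²) / δ²
  = (1.645 + 1.036)² · (2·3² = 18) / 1.7²
  = 7.1878 · 18 / 2.89
  = 44.77
Design effect: 1.6 × 44.77 = 71.63.
Round up → n = 72 per group.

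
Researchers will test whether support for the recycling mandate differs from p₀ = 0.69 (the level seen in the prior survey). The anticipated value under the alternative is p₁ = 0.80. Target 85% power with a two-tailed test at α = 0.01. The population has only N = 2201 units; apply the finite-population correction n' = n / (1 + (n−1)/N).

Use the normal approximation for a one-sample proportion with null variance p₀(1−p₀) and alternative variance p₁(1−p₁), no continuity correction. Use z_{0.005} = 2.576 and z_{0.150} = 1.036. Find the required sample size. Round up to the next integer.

n = 195

n = [z_{α/2}·√(p₀q₀) + z_β·√(p₁q₁)]² / (p₁ − p₀)²
  = [2.576·√(0.69·0.31) + 1.036·√(0.80·0.20)]² / (0.11)²
  = [2.576·0.4625 + 1.036·0.4000]² / 0.0121
  = [1.6058]² / 0.0121
  = 213.10
Finite-population correction (N = 2201): 213.10 / (1 + (213.10 − 1)/2201) = 194.37.
Round up → n = 195.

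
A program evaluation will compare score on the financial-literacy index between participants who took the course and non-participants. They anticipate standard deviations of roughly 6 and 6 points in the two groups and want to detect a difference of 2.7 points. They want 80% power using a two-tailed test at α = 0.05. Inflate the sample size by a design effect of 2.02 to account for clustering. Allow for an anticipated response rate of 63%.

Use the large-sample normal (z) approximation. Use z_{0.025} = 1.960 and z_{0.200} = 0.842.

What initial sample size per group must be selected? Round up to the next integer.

n = 249 per group

n = (z_{α/2} + z_β)² · (σ₁² + σ₂²) / δ²
  = (1.960 + 0.842)² · (6² + 6² = 72) / 2.7²
  = 7.8512 · 72 / 7.29
  = 77.54
Design effect: 2.02 × 77.54 = 156.64.
Adjust for 63% response: 156.64 / 0.63 = 248.63.
Round up → n = 249 per group.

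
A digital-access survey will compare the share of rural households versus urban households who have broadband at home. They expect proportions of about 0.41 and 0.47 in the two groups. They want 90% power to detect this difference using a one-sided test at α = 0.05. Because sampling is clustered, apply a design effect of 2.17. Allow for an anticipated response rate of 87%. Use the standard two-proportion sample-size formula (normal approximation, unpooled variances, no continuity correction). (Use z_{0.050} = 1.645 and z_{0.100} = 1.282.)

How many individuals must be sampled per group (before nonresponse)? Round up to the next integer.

n = 2915 per group

n = (z_α + z_β)² · [p₁(1−p₁) + p₂(1−p₂)] / (p₁ − p₂)²
  = (1.645 + 1.282)² · (0.41·0.59 + 0.47·0.53) / (-0.06)²
  = (2.927)² · (0.2419 + 0.2491) / 0.0036
  = 8.5673 · 0.4910 / 0.0036
  = 1168.49
Design effect: 2.17 × 1168.49 = 2535.62.
Adjust for 87% response: 2535.62 / 0.87 = 2914.51.
Round up → n = 2915 per group.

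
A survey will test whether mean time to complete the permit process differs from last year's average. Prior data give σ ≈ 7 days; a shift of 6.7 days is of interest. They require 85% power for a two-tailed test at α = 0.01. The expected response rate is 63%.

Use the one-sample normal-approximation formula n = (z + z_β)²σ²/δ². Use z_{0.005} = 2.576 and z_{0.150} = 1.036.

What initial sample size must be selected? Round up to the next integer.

n = (z_{α/2} + z_β)² · σ² / δ²
  = (2.576 + 1.036)² · 7² / 6.7²
  = 13.0465 · 49 / 44.89
  = 14.24
Adjust for 63% response: 14.24 / 0.63 = 22.60.
Round up → n = 23.

n = 23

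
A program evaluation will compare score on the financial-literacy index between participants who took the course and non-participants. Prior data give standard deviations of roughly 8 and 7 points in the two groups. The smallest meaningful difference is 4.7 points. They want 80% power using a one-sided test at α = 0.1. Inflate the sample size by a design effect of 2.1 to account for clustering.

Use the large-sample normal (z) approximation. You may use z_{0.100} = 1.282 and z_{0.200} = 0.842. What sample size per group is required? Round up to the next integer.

n = (z_α + z_β)² · (σ₁² + σ₂²) / δ²
  = (1.282 + 0.842)² · (8² + 7² = 113) / 4.7²
  = 4.5114 · 113 / 22.09
  = 23.08
Design effect: 2.1 × 23.08 = 48.46.
Round up → n = 49 per group.

n = 49 per group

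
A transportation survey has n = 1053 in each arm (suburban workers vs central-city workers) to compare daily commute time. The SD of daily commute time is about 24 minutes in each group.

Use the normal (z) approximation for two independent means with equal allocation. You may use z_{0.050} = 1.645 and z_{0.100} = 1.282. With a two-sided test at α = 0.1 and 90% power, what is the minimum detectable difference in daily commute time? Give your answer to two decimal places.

δ = (z_{α/2} + z_β) · √((σ₁²+σ₂²)/n)
  = (1.645 + 1.282) · √(1152/1053)
  = 2.927 · √1.094
  = 2.927 · 1.0460
  = 3.0615

Minimum detectable difference ≈ 3.06 minutes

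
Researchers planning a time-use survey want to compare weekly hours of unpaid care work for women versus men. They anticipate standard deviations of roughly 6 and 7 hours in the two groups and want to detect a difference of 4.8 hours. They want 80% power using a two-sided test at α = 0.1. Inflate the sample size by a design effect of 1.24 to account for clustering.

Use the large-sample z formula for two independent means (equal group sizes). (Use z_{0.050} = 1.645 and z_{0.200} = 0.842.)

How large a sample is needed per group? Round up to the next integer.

n = 29 per group

n = (z_{α/2} + z_β)² · (σ₁² + σ₂²) / δ²
  = (1.645 + 0.842)² · (6² + 7² = 85) / 4.8²
  = 6.1852 · 85 / 23.04
  = 22.82
Design effect: 1.24 × 22.82 = 28.30.
Round up → n = 29 per group.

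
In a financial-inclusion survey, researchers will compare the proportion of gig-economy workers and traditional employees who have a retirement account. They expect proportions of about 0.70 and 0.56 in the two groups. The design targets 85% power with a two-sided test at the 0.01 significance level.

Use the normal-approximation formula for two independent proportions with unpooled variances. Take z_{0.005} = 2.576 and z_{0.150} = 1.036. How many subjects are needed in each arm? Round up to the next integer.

n = 304 per group

n = (z_{α/2} + z_β)² · [p₁(1−p₁) + p₂(1−p₂)] / (p₁ − p₂)²
  = (2.576 + 1.036)² · (0.70·0.30 + 0.56·0.44) / (0.14)²
  = (3.612)² · (0.2100 + 0.2464) / 0.0196
  = 13.0465 · 0.4564 / 0.0196
  = 303.80
Round up → n = 304 per group.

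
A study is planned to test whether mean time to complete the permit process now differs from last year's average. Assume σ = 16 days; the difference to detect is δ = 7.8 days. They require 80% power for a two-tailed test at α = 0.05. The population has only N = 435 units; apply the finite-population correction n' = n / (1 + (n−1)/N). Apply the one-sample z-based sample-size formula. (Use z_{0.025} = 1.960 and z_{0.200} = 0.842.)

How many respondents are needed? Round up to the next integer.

n = 31

n = (z_{α/2} + z_β)² · σ² / δ²
  = (1.960 + 0.842)² · 16² / 7.8²
  = 7.8512 · 256 / 60.84
  = 33.04
Finite-population correction (N = 435): 33.04 / (1 + (33.04 − 1)/435) = 30.77.
Round up → n = 31.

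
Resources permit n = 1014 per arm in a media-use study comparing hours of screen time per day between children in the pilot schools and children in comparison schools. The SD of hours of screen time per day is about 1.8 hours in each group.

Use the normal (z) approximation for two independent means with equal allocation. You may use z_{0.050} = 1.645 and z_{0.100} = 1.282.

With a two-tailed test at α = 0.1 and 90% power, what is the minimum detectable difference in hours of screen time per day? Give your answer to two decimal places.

Minimum detectable difference ≈ 0.23 hours

δ = (z_{α/2} + z_β) · √((σ₁²+σ₂²)/n)
  = (1.645 + 1.282) · √(6.48/1014)
  = 2.927 · √0.00639
  = 2.927 · 0.0799
  = 0.2340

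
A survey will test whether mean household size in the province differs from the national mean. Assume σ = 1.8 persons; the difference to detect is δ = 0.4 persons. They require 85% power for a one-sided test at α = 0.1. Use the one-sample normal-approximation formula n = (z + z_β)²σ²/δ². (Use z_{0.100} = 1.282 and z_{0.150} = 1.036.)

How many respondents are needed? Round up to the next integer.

n = (z_α + z_β)² · σ² / δ²
  = (1.282 + 1.036)² · 1.8² / 0.4²
  = 5.3731 · 3.24 / 0.16
  = 108.81
Round up → n = 109.

n = 109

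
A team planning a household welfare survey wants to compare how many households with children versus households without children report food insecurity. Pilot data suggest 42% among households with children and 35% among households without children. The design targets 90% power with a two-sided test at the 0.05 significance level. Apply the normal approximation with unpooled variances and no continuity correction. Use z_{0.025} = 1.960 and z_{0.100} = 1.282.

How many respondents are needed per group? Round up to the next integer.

n = 1011 per group

n = (z_{α/2} + z_β)² · [p₁(1−p₁) + p₂(1−p₂)] / (p₁ − p₂)²
  = (1.960 + 1.282)² · (0.42·0.58 + 0.35·0.65) / (0.07)²
  = (3.242)² · (0.2436 + 0.2275) / 0.0049
  = 10.5106 · 0.4711 / 0.0049
  = 1010.52
Round up → n = 1011 per group.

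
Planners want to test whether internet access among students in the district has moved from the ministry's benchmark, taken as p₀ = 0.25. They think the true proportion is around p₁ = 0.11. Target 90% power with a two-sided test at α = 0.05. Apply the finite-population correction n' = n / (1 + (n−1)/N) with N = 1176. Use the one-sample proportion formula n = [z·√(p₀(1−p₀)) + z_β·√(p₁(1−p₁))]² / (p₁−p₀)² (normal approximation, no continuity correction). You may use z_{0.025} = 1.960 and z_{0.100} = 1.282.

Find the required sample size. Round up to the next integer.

n = [z_{α/2}·√(p₀q₀) + z_β·√(p₁q₁)]² / (p₁ − p₀)²
  = [1.960·√(0.25·0.75) + 1.282·√(0.11·0.89)]² / (-0.14)²
  = [1.960·0.4330 + 1.282·0.3129]² / 0.0196
  = [1.2498]² / 0.0196
  = 79.70
Finite-population correction (N = 1176): 79.70 / (1 + (79.70 − 1)/1176) = 74.70.
Round up → n = 75.

n = 75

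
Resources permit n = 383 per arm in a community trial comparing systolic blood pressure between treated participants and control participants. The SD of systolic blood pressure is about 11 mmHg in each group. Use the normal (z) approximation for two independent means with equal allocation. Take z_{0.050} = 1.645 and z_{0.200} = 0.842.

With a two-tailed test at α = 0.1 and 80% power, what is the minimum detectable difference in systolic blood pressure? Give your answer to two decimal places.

δ = (z_{α/2} + z_β) · √((σ₁²+σ₂²)/n)
  = (1.645 + 0.842) · √(242/383)
  = 2.487 · √0.63185
  = 2.487 · 0.7949
  = 1.9769

Minimum detectable difference ≈ 1.98 mmHg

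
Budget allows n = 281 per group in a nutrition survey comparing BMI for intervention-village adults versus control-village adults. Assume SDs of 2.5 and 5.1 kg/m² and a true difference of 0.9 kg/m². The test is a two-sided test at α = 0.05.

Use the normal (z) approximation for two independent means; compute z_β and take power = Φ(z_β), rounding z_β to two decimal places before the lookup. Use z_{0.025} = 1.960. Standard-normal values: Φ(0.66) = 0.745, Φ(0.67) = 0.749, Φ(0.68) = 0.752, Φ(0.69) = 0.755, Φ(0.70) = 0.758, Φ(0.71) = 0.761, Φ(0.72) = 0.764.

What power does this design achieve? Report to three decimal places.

z_β = δ·√(n/(σ₁²+σ₂²)) − z_{α/2}
    = 0.9 · √(281/32.26) − 1.960
    = 0.9 · 2.95135 − 1.960
    = 2.6562 − 1.960 = 0.6962 → 0.70
Power = Φ(0.70) = 0.758.

Power ≈ 0.758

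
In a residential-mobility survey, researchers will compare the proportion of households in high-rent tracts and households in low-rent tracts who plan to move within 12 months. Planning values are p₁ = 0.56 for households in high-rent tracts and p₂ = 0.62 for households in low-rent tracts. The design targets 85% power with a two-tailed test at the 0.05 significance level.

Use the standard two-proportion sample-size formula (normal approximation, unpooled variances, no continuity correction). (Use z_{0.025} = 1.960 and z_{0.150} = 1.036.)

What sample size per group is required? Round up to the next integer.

n = (z_{α/2} + z_β)² · [p₁(1−p₁) + p₂(1−p₂)] / (p₁ − p₂)²
  = (1.960 + 1.036)² · (0.56·0.44 + 0.62·0.38) / (-0.06)²
  = (2.996)² · (0.2464 + 0.2356) / 0.0036
  = 8.9760 · 0.4820 / 0.0036
  = 1201.79
Round up → n = 1202 per group.

n = 1202 per group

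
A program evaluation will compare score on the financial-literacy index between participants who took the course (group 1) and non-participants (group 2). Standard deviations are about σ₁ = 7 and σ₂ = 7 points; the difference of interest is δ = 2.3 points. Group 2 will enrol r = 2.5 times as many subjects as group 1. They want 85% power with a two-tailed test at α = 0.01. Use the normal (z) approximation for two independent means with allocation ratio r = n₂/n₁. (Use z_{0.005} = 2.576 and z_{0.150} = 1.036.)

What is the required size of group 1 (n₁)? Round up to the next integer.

n₁ = (z_{α/2} + z_β)² · (σ₁² + σ₂²/r) / δ²
   = (2.576 + 1.036)² · (7² + 7²/2.5) / 2.3²
   = 13.0465 · (49 + 19.6) / 5.29
   = 13.0465 · 68.6 / 5.29
   = 169.19
Round up → n₁ = 170; n₂ = r·n₁ = 2.5 × 170 = 425.

n₁ = 170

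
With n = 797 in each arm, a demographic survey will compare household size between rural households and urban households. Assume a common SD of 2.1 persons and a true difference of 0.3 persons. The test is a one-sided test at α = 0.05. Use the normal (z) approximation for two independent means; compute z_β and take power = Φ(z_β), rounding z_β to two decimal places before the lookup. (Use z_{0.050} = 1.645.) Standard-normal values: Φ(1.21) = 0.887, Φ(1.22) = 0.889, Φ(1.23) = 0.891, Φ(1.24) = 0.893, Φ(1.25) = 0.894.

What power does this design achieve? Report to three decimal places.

Power ≈ 0.887

z_β = δ·√(n/(σ₁²+σ₂²)) − z_α
    = 0.3 · √(797/8.82) − 1.645
    = 0.3 · 9.50594 − 1.645
    = 2.8518 − 1.645 = 1.2068 → 1.21
Power = Φ(1.21) = 0.887.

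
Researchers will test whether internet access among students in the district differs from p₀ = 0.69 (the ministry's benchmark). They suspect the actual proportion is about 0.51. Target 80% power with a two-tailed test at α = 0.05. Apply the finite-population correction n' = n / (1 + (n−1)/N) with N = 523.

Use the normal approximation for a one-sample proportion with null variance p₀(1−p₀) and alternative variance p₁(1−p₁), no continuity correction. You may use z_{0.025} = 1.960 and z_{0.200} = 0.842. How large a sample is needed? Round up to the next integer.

n = 50

n = [z_{α/2}·√(p₀q₀) + z_β·√(p₁q₁)]² / (p₁ − p₀)²
  = [1.960·√(0.69·0.31) + 0.842·√(0.51·0.49)]² / (-0.18)²
  = [1.960·0.4625 + 0.842·0.4999]² / 0.0324
  = [1.3274]² / 0.0324
  = 54.38
Finite-population correction (N = 523): 54.38 / (1 + (54.38 − 1)/523) = 49.35.
Round up → n = 50.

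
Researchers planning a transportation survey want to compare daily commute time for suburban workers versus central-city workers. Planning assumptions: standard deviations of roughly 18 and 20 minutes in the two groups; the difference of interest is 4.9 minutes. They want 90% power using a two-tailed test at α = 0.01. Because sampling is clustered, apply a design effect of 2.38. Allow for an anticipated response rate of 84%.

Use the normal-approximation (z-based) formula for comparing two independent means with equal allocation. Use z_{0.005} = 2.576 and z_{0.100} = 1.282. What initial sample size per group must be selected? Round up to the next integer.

n = 1272 per group

n = (z_{α/2} + z_β)² · (σ₁² + σ₂²) / δ²
  = (2.576 + 1.282)² · (18² + 20² = 724) / 4.9²
  = 14.8842 · 724 / 24.01
  = 448.82
Design effect: 2.38 × 448.82 = 1068.19.
Adjust for 84% response: 1068.19 / 0.84 = 1271.65.
Round up → n = 1272 per group.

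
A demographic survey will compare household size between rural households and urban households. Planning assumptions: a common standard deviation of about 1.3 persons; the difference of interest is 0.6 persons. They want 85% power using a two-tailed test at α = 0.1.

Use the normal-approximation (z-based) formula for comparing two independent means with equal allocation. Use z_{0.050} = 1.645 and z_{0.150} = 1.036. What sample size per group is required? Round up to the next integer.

n = 68 per group

n = (z_{α/2} + z_β)² · (σ₁² + σ₂²) / δ²
  = (1.645 + 1.036)² · (2·1.3² = 3.38) / 0.6²
  = 7.1878 · 3.38 / 0.36
  = 67.49
Round up → n = 68 per group.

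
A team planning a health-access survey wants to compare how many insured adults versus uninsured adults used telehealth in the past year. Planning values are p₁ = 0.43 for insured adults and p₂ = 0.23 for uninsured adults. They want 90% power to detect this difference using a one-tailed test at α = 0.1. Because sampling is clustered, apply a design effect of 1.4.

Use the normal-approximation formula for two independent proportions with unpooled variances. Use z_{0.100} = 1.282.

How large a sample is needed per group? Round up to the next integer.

n = 98 per group

n = (z_α + z_β)² · [p₁(1−p₁) + p₂(1−p₂)] / (p₁ − p₂)²
  = (1.282 + 1.282)² · (0.43·0.57 + 0.23·0.77) / (0.20)²
  = (2.564)² · (0.2451 + 0.1771) / 0.0400
  = 6.5741 · 0.4222 / 0.0400
  = 69.39
Design effect: 1.4 × 69.39 = 97.15.
Round up → n = 98 per group.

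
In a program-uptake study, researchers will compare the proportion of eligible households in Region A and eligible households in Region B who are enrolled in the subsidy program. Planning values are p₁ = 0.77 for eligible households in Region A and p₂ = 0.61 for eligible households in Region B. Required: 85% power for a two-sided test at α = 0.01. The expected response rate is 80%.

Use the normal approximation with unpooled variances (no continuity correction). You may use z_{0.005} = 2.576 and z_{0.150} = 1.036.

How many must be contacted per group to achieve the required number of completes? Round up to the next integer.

n = 265 per group

n = (z_{α/2} + z_β)² · [p₁(1−p₁) + p₂(1−p₂)] / (p₁ − p₂)²
  = (2.576 + 1.036)² · (0.77·0.23 + 0.61·0.39) / (0.16)²
  = (3.612)² · (0.1771 + 0.2379) / 0.0256
  = 13.0465 · 0.4150 / 0.0256
  = 211.50
Adjust for 80% response: 211.50 / 0.80 = 264.37.
Round up → n = 265 per group.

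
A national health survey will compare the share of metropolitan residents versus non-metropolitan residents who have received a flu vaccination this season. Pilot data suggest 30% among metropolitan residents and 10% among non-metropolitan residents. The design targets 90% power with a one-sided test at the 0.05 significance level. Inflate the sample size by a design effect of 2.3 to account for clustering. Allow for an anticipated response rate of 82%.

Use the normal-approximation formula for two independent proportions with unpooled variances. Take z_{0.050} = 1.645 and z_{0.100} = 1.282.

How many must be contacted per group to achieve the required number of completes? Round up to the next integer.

n = 181 per group

n = (z_α + z_β)² · [p₁(1−p₁) + p₂(1−p₂)] / (p₁ − p₂)²
  = (1.645 + 1.282)² · (0.30·0.70 + 0.10·0.90) / (0.20)²
  = (2.927)² · (0.2100 + 0.0900) / 0.0400
  = 8.5673 · 0.3000 / 0.0400
  = 64.25
Design effect: 2.3 × 64.25 = 147.79.
Adjust for 82% response: 147.79 / 0.82 = 180.23.
Round up → n = 181 per group.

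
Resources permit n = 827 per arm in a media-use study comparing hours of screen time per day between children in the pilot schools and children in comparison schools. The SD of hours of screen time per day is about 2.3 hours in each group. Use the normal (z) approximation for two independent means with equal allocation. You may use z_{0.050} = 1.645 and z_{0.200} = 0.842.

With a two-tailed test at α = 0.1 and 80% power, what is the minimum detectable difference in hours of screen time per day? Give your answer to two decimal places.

δ = (z_{α/2} + z_β) · √((σ₁²+σ₂²)/n)
  = (1.645 + 0.842) · √(10.58/827)
  = 2.487 · √0.01279
  = 2.487 · 0.1131
  = 0.2813

Minimum detectable difference ≈ 0.28 hours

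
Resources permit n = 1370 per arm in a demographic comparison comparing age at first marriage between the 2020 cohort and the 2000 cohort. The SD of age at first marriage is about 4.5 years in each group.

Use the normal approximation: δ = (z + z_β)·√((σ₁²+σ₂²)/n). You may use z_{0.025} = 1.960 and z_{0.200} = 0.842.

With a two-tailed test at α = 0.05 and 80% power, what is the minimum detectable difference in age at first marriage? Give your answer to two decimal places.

Minimum detectable difference ≈ 0.48 years

δ = (z_{α/2} + z_β) · √((σ₁²+σ₂²)/n)
  = (1.960 + 0.842) · √(40.5/1370)
  = 2.802 · √0.02956
  = 2.802 · 0.1719
  = 0.4818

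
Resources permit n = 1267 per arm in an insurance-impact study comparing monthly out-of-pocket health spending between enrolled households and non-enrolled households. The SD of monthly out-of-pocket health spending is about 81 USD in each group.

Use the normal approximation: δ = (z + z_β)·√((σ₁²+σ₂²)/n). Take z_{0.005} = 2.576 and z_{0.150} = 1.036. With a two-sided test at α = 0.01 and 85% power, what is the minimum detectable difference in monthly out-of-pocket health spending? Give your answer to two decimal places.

Minimum detectable difference ≈ 11.62 USD

δ = (z_{α/2} + z_β) · √((σ₁²+σ₂²)/n)
  = (2.576 + 1.036) · √(13122/1267)
  = 3.612 · √10.3567
  = 3.612 · 3.2182
  = 11.6241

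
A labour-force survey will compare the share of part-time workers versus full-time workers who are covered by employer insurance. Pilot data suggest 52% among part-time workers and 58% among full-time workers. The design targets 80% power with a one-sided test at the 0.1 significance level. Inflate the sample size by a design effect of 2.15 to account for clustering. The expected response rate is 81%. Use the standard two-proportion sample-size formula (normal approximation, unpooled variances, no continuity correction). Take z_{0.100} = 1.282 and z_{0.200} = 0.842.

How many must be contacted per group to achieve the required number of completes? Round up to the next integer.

n = (z_α + z_β)² · [p₁(1−p₁) + p₂(1−p₂)] / (p₁ − p₂)²
  = (1.282 + 0.842)² · (0.52·0.48 + 0.58·0.42) / (-0.06)²
  = (2.124)² · (0.2496 + 0.2436) / 0.0036
  = 4.5114 · 0.4932 / 0.0036
  = 618.06
Design effect: 2.15 × 618.06 = 1328.83.
Adjust for 81% response: 1328.83 / 0.81 = 1640.53.
Round up → n = 1641 per group.

n = 1641 per group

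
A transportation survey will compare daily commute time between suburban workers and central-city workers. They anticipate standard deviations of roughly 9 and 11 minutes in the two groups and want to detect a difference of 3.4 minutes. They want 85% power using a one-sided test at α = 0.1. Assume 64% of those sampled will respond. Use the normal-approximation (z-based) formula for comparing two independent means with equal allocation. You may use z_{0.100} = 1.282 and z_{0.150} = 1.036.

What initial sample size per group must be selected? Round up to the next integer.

n = (z_α + z_β)² · (σ₁² + σ₂²) / δ²
  = (1.282 + 1.036)² · (9² + 11² = 202) / 3.4²
  = 5.3731 · 202 / 11.56
  = 93.89
Adjust for 64% response: 93.89 / 0.64 = 146.70.
Round up → n = 147 per group.

n = 147 per group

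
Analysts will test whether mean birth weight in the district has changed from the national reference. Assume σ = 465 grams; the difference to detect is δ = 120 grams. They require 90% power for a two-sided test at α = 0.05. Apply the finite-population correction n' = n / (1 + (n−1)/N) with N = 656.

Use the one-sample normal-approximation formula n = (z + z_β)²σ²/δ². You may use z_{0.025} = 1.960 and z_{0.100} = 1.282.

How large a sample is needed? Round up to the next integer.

n = 128

n = (z_{α/2} + z_β)² · σ² / δ²
  = (1.960 + 1.282)² · 465² / 120²
  = 10.5106 · 216225 / 14400
  = 157.82
Finite-population correction (N = 656): 157.82 / (1 + (157.82 − 1)/656) = 127.37.
Round up → n = 128.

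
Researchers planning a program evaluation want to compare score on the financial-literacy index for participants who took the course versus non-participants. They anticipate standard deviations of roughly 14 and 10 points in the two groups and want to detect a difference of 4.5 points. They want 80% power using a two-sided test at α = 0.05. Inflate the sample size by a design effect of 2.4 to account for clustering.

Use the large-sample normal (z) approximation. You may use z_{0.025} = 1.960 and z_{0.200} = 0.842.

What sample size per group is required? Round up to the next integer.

n = (z_{α/2} + z_β)² · (σ₁² + σ₂²) / δ²
  = (1.960 + 0.842)² · (14² + 10² = 296) / 4.5²
  = 7.8512 · 296 / 20.25
  = 114.76
Design effect: 2.4 × 114.76 = 275.43.
Round up → n = 276 per group.

n = 276 per group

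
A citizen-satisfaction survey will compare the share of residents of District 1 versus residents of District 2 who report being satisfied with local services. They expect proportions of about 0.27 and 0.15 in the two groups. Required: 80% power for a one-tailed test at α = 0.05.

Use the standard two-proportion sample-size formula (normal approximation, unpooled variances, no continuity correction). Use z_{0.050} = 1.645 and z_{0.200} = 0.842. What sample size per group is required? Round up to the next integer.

n = 140 per group

n = (z_α + z_β)² · [p₁(1−p₁) + p₂(1−p₂)] / (p₁ − p₂)²
  = (1.645 + 0.842)² · (0.27·0.73 + 0.15·0.85) / (0.12)²
  = (2.487)² · (0.1971 + 0.1275) / 0.0144
  = 6.1852 · 0.3246 / 0.0144
  = 139.42
Round up → n = 140 per group.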